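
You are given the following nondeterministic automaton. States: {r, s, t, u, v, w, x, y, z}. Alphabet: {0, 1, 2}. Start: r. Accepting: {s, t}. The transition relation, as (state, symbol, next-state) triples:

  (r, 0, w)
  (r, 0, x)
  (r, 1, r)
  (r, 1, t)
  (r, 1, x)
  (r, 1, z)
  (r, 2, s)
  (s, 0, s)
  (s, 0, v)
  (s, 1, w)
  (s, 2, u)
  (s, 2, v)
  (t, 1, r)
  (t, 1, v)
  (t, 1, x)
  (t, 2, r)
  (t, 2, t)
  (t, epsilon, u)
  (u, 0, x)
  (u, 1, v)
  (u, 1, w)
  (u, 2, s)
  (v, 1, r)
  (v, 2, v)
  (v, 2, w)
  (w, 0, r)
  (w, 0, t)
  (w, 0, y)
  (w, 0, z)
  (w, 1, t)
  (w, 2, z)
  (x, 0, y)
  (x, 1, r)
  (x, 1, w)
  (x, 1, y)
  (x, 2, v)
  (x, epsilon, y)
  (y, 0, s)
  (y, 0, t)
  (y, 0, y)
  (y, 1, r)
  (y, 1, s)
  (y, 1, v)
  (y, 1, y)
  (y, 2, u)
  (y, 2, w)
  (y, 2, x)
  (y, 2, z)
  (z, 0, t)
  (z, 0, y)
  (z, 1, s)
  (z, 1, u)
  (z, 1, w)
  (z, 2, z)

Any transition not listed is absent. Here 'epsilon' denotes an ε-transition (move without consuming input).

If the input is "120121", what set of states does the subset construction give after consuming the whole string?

{r, s, t, u, v, w, x, y, z}

Start in {r}.
Read '1': r→{r, t, x, z}; union {r, t, x, z}; ε-closure = {r, t, u, x, y, z}.
Read '2': r→{s}, t→{r, t}, u→{s}, x→{v}, y→{u, w, x, z}, z→{z}; union {r, s, t, u, v, w, x, z}; ε-closure = {r, s, t, u, v, w, x, y, z}.
Read '0': r→{w, x}, s→{s, v}, t→∅, u→{x}, v→∅, w→{r, t, y, z}, x→{y}, y→{s, t, y}, z→{t, y}; union {r, s, t, v, w, x, y, z}; ε-closure = {r, s, t, u, v, w, x, y, z}.
Read '1': r→{r, t, x, z}, s→{w}, t→{r, v, x}, u→{v, w}, v→{r}, w→{t}, x→{r, w, y}, y→{r, s, v, y}, z→{s, u, w}; now {r, s, t, u, v, w, x, y, z}.
Read '2': r→{s}, s→{u, v}, t→{r, t}, u→{s}, v→{v, w}, w→{z}, x→{v}, y→{u, w, x, z}, z→{z}; union {r, s, t, u, v, w, x, z}; ε-closure = {r, s, t, u, v, w, x, y, z}.
Read '1': r→{r, t, x, z}, s→{w}, t→{r, v, x}, u→{v, w}, v→{r}, w→{t}, x→{r, w, y}, y→{r, s, v, y}, z→{s, u, w}; now {r, s, t, u, v, w, x, y, z}.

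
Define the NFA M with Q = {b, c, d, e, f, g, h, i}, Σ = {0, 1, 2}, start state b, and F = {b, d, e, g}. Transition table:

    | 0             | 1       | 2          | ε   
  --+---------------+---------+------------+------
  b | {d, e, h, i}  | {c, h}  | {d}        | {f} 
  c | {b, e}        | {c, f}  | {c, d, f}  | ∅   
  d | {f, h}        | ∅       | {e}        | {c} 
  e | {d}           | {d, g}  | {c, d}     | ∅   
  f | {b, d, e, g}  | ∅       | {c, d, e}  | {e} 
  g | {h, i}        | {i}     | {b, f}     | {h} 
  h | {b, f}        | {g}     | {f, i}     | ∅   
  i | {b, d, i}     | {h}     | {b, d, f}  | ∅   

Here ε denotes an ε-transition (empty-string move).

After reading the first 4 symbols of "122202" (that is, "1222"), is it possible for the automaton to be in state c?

Yes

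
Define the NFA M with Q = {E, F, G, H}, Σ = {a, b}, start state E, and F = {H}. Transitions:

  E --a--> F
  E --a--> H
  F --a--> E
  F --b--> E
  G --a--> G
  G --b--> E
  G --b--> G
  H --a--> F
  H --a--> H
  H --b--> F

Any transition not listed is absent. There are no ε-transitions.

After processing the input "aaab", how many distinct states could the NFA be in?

Start in {E}.
Read 'a': {E} → {F, H}.
Read 'a': {F, H} → {E, F, H}.
Read 'a': {E, F, H} → {E, F, H}.
Read 'b': {E, F, H} → {E, F}.
That set has 2 states.

2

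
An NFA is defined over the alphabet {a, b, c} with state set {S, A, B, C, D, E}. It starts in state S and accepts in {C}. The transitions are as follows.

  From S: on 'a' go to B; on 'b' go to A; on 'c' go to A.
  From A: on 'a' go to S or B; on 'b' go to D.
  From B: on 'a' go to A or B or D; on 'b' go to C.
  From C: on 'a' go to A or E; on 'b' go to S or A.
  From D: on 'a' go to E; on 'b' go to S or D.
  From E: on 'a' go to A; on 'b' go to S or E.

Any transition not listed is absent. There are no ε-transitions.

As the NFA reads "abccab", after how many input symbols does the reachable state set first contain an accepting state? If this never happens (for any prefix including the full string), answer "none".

Start in {S}.
Read 'a': S→{B}; now {B}.
Read 'b': B→{C}; now {C}.
None of the earlier sets intersect F, but {C} does.

2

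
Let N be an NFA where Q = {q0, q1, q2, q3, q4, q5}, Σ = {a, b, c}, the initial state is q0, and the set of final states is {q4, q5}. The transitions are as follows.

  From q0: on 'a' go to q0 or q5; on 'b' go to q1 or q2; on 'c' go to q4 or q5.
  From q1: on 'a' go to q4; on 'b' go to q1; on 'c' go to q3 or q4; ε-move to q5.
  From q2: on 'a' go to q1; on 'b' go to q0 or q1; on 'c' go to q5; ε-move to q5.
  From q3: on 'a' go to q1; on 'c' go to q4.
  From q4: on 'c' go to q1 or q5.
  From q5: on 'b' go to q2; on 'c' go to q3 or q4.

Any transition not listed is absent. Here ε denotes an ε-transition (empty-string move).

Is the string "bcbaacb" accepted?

Yes

Start in {q0}.
Read 'b': q0→{q1, q2}; union {q1, q2}; ε-closure = {q1, q2, q5}.
Read 'c': q1→{q3, q4}, q2→{q5}, q5→{q3, q4}; now {q3, q4, q5}.
Read 'b': q3→∅, q4→∅, q5→{q2}; union {q2}; ε-closure = {q2, q5}.
Read 'a': q2→{q1}, q5→∅; union {q1}; ε-closure = {q1, q5}.
Read 'a': q1→{q4}, q5→∅; now {q4}.
Read 'c': q4→{q1, q5}; now {q1, q5}.
Read 'b': q1→{q1}, q5→{q2}; union {q1, q2}; ε-closure = {q1, q2, q5}.
The final set {q1, q2, q5} contains the accepting state q5.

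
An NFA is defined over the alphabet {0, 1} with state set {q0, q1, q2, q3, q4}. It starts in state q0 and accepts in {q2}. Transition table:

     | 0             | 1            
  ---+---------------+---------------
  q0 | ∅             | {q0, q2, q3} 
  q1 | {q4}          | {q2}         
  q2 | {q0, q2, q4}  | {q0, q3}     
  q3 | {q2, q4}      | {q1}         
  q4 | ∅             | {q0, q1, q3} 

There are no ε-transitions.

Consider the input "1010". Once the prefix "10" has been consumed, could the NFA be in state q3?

No

Start in {q0}.
Read '1': q0→{q0, q2, q3}; now {q0, q2, q3}.
Read '0': q0→∅, q2→{q0, q2, q4}, q3→{q2, q4}; now {q0, q2, q4}.
State q3 is not in {q0, q2, q4}.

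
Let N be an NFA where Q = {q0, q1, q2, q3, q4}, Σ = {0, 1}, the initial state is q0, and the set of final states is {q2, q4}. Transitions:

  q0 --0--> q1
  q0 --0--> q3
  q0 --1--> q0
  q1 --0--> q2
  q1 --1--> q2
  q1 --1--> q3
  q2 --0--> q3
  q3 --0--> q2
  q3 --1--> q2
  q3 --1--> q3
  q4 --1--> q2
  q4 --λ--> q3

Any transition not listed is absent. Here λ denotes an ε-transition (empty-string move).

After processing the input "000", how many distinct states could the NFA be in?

Start in {q0}.
Read '0': q0→{q1, q3}; now {q1, q3}.
Read '0': q1→{q2}, q3→{q2}; now {q2}.
Read '0': q2→{q3}; now {q3}.
That set has 1 state.

1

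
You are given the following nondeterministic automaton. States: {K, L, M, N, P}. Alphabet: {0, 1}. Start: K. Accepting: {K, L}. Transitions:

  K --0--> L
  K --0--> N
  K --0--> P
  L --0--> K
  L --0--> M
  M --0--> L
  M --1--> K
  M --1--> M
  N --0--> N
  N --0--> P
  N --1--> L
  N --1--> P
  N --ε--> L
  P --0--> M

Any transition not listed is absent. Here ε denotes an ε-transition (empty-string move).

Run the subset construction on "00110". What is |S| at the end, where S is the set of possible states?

3

Start in {K}.
Read '0': K→{L, N, P}; now {L, N, P}.
Read '0': L→{K, M}, N→{N, P}, P→{M}; union {K, M, N, P}; ε-closure = {K, L, M, N, P}.
Read '1': K→∅, L→∅, M→{K, M}, N→{L, P}, P→∅; now {K, L, M, P}.
Read '1': K→∅, L→∅, M→{K, M}, P→∅; now {K, M}.
Read '0': K→{L, N, P}, M→{L}; now {L, N, P}.
That set has 3 states.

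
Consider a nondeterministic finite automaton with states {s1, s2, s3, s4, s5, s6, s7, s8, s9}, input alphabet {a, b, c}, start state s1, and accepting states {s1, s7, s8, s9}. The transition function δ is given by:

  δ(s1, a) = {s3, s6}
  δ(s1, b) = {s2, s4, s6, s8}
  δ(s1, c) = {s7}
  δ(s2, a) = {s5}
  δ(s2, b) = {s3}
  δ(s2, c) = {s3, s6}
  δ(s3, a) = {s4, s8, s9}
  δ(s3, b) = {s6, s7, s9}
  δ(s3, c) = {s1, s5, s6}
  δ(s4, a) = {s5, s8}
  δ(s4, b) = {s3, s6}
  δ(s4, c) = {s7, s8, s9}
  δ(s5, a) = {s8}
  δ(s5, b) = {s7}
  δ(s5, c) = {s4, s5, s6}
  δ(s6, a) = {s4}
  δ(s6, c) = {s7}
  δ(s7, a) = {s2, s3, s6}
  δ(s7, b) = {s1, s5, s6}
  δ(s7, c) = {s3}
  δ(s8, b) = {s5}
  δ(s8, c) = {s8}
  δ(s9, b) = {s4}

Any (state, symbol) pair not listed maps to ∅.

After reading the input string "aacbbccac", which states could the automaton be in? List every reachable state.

Start in {s1}.
Read 'a': {s1} → {s3, s6}.
Read 'a': {s3, s6} → {s4, s8, s9}.
Read 'c': {s4, s8, s9} → {s7, s8, s9}.
Read 'b': {s7, s8, s9} → {s1, s4, s5, s6}.
Read 'b': {s1, s4, s5, s6} → {s2, s3, s4, s6, s7, s8}.
Read 'c': {s2, s3, s4, s6, s7, s8} → {s1, s3, s5, s6, s7, s8, s9}.
Read 'c': {s1, s3, s5, s6, s7, s8, s9} → {s1, s3, s4, s5, s6, s7, s8}.
Read 'a': {s1, s3, s4, s5, s6, s7, s8} → {s2, s3, s4, s5, s6, s8, s9}.
Read 'c': {s2, s3, s4, s5, s6, s8, s9} → {s1, s3, s4, s5, s6, s7, s8, s9}.

{s1, s3, s4, s5, s6, s7, s8, s9}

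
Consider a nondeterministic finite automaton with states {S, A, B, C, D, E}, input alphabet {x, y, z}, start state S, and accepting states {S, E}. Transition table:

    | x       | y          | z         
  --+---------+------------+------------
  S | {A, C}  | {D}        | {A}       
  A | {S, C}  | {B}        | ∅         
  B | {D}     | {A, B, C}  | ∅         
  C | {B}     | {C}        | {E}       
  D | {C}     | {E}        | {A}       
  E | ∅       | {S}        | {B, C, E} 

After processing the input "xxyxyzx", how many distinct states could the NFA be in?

Start in {S}.
Read 'x': S→{A, C}; now {A, C}.
Read 'x': A→{S, C}, C→{B}; now {S, B, C}.
Read 'y': S→{D}, B→{A, B, C}, C→{C}; now {A, B, C, D}.
Read 'x': A→{S, C}, B→{D}, C→{B}, D→{C}; now {S, B, C, D}.
Read 'y': S→{D}, B→{A, B, C}, C→{C}, D→{E}; now {A, B, C, D, E}.
Read 'z': A→∅, B→∅, C→{E}, D→{A}, E→{B, C, E}; now {A, B, C, E}.
Read 'x': A→{S, C}, B→{D}, C→{B}, E→∅; now {S, B, C, D}.
That set has 4 states.

4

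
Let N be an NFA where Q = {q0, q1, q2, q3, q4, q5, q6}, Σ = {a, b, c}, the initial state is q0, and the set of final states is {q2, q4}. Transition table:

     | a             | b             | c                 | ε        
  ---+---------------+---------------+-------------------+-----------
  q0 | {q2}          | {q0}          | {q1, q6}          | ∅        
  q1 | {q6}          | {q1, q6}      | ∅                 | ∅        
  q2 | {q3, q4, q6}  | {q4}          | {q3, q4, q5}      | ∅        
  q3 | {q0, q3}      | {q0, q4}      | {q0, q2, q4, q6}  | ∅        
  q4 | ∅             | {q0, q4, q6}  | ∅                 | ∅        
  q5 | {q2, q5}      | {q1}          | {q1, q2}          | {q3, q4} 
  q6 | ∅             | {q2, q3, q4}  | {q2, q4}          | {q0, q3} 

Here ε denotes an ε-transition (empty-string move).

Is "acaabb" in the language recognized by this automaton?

Yes

Start in {q0}.
Read 'a': {q0} → {q2}.
Read 'c': {q2} → {q3, q4, q5}.
Read 'a': {q3, q4, q5} → {q0, q2, q3, q4, q5}.
Read 'a': {q0, q2, q3, q4, q5} → {q0, q2, q3, q4, q5, q6}.
Read 'b': {q0, q2, q3, q4, q5, q6} → {q0, q1, q2, q3, q4, q6}.
Read 'b': {q0, q1, q2, q3, q4, q6} → {q0, q1, q2, q3, q4, q6}.
The final set {q0, q1, q2, q3, q4, q6} contains the accepting states q2, q4.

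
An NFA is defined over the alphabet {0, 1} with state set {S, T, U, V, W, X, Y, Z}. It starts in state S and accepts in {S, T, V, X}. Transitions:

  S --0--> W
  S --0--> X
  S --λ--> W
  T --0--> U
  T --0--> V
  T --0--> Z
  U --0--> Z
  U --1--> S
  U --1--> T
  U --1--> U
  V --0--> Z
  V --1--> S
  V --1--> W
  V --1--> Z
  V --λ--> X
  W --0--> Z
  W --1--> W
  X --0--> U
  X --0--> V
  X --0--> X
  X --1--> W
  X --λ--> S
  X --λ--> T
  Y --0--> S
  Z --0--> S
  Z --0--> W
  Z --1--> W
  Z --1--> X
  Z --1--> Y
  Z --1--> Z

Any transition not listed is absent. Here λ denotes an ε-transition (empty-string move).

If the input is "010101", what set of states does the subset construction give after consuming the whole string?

Start: ε-closure({S}) = {S, W}.
Read '0': S→{W, X}, W→{Z}; union {W, X, Z}; ε-closure = {S, T, W, X, Z}.
Read '1': S→∅, T→∅, W→{W}, X→{W}, Z→{W, X, Y, Z}; union {W, X, Y, Z}; ε-closure = {S, T, W, X, Y, Z}.
Read '0': S→{W, X}, T→{U, V, Z}, W→{Z}, X→{U, V, X}, Y→{S}, Z→{S, W}; union {S, U, V, W, X, Z}; ε-closure = {S, T, U, V, W, X, Z}.
Read '1': S→∅, T→∅, U→{S, T, U}, V→{S, W, Z}, W→{W}, X→{W}, Z→{W, X, Y, Z}; now {S, T, U, W, X, Y, Z}.
Read '0': S→{W, X}, T→{U, V, Z}, U→{Z}, W→{Z}, X→{U, V, X}, Y→{S}, Z→{S, W}; union {S, U, V, W, X, Z}; ε-closure = {S, T, U, V, W, X, Z}.
Read '1': S→∅, T→∅, U→{S, T, U}, V→{S, W, Z}, W→{W}, X→{W}, Z→{W, X, Y, Z}; now {S, T, U, W, X, Y, Z}.

{S, T, U, W, X, Y, Z}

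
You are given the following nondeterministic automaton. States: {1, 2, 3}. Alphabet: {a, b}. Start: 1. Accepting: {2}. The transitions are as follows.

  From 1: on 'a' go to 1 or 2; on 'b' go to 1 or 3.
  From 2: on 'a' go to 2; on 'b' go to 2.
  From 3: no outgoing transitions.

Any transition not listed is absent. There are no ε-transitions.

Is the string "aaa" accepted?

Yes

Start in {1}.
Read 'a': 1→{1, 2}; now {1, 2}.
Read 'a': 1→{1, 2}, 2→{2}; now {1, 2}.
Read 'a': 1→{1, 2}, 2→{2}; now {1, 2}.
The final set {1, 2} contains the accepting state 2.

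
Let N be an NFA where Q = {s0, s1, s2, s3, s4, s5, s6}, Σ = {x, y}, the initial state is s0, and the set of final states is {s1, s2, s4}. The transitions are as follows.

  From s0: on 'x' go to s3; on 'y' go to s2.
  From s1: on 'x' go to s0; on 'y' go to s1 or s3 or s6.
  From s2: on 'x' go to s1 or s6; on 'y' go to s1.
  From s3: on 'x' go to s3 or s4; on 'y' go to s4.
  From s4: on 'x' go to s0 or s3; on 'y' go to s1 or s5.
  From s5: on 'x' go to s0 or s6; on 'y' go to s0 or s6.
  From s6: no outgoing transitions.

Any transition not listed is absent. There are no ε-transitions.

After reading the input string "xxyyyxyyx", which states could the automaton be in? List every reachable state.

Start in {s0}.
Read 'x': {s0} → {s3}.
Read 'x': {s3} → {s3, s4}.
Read 'y': {s3, s4} → {s1, s4, s5}.
Read 'y': {s1, s4, s5} → {s0, s1, s3, s5, s6}.
Read 'y': {s0, s1, s3, s5, s6} → {s0, s1, s2, s3, s4, s6}.
Read 'x': {s0, s1, s2, s3, s4, s6} → {s0, s1, s3, s4, s6}.
Read 'y': {s0, s1, s3, s4, s6} → {s1, s2, s3, s4, s5, s6}.
Read 'y': {s1, s2, s3, s4, s5, s6} → {s0, s1, s3, s4, s5, s6}.
Read 'x': {s0, s1, s3, s4, s5, s6} → {s0, s3, s4, s6}.

{s0, s3, s4, s6}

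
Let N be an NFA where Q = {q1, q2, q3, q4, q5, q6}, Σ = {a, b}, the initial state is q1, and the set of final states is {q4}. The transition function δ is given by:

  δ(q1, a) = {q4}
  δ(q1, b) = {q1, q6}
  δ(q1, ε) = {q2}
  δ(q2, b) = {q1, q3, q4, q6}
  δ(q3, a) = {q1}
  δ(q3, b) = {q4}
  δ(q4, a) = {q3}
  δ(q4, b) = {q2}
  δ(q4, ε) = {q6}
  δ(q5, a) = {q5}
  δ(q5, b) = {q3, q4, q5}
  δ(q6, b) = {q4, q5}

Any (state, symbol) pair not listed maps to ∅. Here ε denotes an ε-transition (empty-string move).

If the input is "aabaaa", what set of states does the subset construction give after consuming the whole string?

{q4, q6}

Start: ε-closure({q1}) = {q1, q2}.
Read 'a': q1→{q4}, q2→∅; union {q4}; ε-closure = {q4, q6}.
Read 'a': q4→{q3}, q6→∅; now {q3}.
Read 'b': q3→{q4}; union {q4}; ε-closure = {q4, q6}.
Read 'a': q4→{q3}, q6→∅; now {q3}.
Read 'a': q3→{q1}; union {q1}; ε-closure = {q1, q2}.
Read 'a': q1→{q4}, q2→∅; union {q4}; ε-closure = {q4, q6}.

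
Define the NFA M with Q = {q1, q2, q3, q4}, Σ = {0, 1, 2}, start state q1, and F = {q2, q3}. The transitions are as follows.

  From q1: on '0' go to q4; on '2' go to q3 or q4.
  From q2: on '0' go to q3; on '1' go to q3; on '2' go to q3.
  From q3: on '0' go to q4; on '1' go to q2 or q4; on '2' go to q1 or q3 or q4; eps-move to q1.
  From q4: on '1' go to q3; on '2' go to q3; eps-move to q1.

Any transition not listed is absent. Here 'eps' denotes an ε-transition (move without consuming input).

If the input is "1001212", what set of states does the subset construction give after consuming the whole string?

Start in {q1}.
Read '1': q1→∅; now ∅.
The set is empty and remains empty for the remaining 6 symbols.

∅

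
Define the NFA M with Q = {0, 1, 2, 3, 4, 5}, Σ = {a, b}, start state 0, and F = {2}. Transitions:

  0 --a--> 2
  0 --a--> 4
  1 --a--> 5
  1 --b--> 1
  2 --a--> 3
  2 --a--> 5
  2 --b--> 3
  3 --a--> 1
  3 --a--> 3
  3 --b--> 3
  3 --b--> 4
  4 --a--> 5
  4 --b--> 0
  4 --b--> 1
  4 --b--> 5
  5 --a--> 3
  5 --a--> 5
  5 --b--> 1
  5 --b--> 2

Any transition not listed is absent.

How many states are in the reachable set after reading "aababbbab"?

6

Start in {0}.
Read 'a': {0} → {2, 4}.
Read 'a': {2, 4} → {3, 5}.
Read 'b': {3, 5} → {1, 2, 3, 4}.
Read 'a': {1, 2, 3, 4} → {1, 3, 5}.
Read 'b': {1, 3, 5} → {1, 2, 3, 4}.
Read 'b': {1, 2, 3, 4} → {0, 1, 3, 4, 5}.
Read 'b': {0, 1, 3, 4, 5} → {0, 1, 2, 3, 4, 5}.
Read 'a': {0, 1, 2, 3, 4, 5} → {1, 2, 3, 4, 5}.
Read 'b': {1, 2, 3, 4, 5} → {0, 1, 2, 3, 4, 5}.
That set has 6 states.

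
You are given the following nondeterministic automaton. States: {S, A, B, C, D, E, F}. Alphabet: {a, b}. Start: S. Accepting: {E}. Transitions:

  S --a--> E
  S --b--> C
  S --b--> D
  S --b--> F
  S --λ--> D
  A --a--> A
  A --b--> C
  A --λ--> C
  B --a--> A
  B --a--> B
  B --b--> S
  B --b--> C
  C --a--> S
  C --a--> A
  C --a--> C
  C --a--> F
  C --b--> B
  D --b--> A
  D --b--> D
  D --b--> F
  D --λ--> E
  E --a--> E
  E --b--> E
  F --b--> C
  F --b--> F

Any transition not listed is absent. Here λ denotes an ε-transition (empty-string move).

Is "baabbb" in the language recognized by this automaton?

Start: ε-closure({S}) = {S, D, E}.
Read 'b': S→{C, D, F}, D→{A, D, F}, E→{E}; now {A, C, D, E, F}.
Read 'a': A→{A}, C→{S, A, C, F}, D→∅, E→{E}, F→∅; union {S, A, C, E, F}; ε-closure = {S, A, C, D, E, F}.
Read 'a': S→{E}, A→{A}, C→{S, A, C, F}, D→∅, E→{E}, F→∅; union {S, A, C, E, F}; ε-closure = {S, A, C, D, E, F}.
Read 'b': S→{C, D, F}, A→{C}, C→{B}, D→{A, D, F}, E→{E}, F→{C, F}; now {A, B, C, D, E, F}.
Read 'b': A→{C}, B→{S, C}, C→{B}, D→{A, D, F}, E→{E}, F→{C, F}; now {S, A, B, C, D, E, F}.
Read 'b': S→{C, D, F}, A→{C}, B→{S, C}, C→{B}, D→{A, D, F}, E→{E}, F→{C, F}; now {S, A, B, C, D, E, F}.
The final set {S, A, B, C, D, E, F} contains the accepting state E.

Yes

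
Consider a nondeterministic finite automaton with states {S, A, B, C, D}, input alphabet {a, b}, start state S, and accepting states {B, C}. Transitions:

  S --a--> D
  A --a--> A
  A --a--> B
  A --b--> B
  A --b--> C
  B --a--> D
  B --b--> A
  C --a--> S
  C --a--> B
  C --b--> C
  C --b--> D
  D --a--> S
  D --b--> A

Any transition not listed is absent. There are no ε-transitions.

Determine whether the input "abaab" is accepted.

Start in {S}.
Read 'a': S→{D}; now {D}.
Read 'b': D→{A}; now {A}.
Read 'a': A→{A, B}; now {A, B}.
Read 'a': A→{A, B}, B→{D}; now {A, B, D}.
Read 'b': A→{B, C}, B→{A}, D→{A}; now {A, B, C}.
The final set {A, B, C} contains the accepting states B, C.

Yes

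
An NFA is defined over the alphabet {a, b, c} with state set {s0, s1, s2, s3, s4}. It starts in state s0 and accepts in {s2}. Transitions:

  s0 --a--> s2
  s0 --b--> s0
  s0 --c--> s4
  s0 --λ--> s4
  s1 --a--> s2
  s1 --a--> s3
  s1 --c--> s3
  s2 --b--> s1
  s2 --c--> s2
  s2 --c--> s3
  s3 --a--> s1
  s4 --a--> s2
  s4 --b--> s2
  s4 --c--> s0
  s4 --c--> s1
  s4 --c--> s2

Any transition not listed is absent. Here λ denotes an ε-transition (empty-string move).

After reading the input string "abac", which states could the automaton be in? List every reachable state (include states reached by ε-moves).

Start: ε-closure({s0}) = {s0, s4}.
Read 'a': {s0, s4} → {s2}.
Read 'b': {s2} → {s1}.
Read 'a': {s1} → {s2, s3}.
Read 'c': {s2, s3} → {s2, s3}.

{s2, s3}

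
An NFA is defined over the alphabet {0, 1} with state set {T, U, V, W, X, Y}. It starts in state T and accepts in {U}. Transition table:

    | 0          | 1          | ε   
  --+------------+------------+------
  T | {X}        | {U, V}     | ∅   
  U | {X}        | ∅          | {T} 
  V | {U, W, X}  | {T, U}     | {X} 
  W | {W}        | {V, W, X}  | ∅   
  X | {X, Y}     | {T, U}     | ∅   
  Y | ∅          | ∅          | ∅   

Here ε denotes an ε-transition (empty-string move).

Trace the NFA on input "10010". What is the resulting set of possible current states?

Start in {T}.
Read '1': {T} → {T, U, V, X}.
Read '0': {T, U, V, X} → {T, U, W, X, Y}.
Read '0': {T, U, W, X, Y} → {W, X, Y}.
Read '1': {W, X, Y} → {T, U, V, W, X}.
Read '0': {T, U, V, W, X} → {T, U, W, X, Y}.

{T, U, W, X, Y}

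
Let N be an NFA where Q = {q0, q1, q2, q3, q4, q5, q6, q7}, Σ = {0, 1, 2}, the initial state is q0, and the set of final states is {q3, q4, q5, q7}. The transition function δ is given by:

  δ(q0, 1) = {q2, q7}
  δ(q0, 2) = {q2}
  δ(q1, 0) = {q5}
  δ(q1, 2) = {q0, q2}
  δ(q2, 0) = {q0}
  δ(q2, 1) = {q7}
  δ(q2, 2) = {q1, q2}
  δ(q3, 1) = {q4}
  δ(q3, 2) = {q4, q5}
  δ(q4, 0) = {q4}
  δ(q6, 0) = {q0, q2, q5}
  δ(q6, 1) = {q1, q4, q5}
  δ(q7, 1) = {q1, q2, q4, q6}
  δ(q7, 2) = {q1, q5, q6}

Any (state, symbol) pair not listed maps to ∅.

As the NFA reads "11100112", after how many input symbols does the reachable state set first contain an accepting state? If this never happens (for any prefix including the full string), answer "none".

1

Start in {q0}.
Read '1': q0→{q2, q7}; now {q2, q7}.
None of the earlier sets intersect F, but {q2, q7} does.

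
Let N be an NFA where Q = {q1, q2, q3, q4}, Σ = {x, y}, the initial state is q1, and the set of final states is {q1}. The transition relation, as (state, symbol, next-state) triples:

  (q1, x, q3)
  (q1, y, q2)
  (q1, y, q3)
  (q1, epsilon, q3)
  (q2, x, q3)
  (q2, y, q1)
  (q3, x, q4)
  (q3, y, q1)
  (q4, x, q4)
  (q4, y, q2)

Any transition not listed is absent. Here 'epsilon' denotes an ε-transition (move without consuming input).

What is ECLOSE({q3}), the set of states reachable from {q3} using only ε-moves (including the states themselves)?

Begin with {q3}.
No ε-moves leave this set, so the closure equals the set itself.

{q3}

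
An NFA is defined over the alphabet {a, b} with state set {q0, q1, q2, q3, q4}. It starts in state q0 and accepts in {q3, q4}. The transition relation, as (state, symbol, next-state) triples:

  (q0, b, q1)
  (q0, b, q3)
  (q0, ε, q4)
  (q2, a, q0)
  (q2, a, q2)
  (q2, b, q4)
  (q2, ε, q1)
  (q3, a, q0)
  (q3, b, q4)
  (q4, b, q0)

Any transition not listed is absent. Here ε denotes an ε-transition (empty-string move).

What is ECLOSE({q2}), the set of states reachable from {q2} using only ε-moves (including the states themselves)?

{q1, q2}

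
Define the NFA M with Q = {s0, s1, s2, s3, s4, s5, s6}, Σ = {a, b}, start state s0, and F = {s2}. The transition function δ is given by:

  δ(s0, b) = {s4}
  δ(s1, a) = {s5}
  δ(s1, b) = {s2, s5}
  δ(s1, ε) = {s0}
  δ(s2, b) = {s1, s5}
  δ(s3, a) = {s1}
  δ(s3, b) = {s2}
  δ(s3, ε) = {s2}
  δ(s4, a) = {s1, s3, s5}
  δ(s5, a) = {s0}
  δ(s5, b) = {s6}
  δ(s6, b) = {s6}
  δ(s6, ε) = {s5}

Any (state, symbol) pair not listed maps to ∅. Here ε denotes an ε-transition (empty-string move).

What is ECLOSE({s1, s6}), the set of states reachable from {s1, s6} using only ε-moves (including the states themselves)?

Begin with {s1, s6}.
ε-move s1 → s0; add s0.
ε-move s6 → s5; add s5.

{s0, s1, s5, s6}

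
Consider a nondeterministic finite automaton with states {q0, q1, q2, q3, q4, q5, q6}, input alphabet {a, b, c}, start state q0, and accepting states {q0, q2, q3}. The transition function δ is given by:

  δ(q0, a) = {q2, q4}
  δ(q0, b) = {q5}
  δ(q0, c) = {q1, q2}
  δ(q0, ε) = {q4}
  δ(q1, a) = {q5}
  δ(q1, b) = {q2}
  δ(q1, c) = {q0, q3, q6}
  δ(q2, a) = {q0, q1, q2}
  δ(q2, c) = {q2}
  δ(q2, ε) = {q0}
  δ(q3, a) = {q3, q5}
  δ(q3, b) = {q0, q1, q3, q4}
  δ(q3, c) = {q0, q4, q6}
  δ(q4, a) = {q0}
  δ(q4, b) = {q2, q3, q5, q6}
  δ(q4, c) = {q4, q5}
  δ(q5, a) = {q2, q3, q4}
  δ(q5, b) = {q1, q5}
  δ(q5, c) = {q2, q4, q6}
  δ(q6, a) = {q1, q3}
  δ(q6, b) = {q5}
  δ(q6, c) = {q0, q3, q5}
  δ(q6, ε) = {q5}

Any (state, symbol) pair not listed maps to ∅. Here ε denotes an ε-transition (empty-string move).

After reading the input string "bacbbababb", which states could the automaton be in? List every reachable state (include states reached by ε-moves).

Start: ε-closure({q0}) = {q0, q4}.
Read 'b': q0→{q5}, q4→{q2, q3, q5, q6}; union {q2, q3, q5, q6}; ε-closure = {q0, q2, q3, q4, q5, q6}.
Read 'a': q0→{q2, q4}, q2→{q0, q1, q2}, q3→{q3, q5}, q4→{q0}, q5→{q2, q3, q4}, q6→{q1, q3}; now {q0, q1, q2, q3, q4, q5}.
Read 'c': q0→{q1, q2}, q1→{q0, q3, q6}, q2→{q2}, q3→{q0, q4, q6}, q4→{q4, q5}, q5→{q2, q4, q6}; now {q0, q1, q2, q3, q4, q5, q6}.
Read 'b': q0→{q5}, q1→{q2}, q2→∅, q3→{q0, q1, q3, q4}, q4→{q2, q3, q5, q6}, q5→{q1, q5}, q6→{q5}; now {q0, q1, q2, q3, q4, q5, q6}.
Read 'b': q0→{q5}, q1→{q2}, q2→∅, q3→{q0, q1, q3, q4}, q4→{q2, q3, q5, q6}, q5→{q1, q5}, q6→{q5}; now {q0, q1, q2, q3, q4, q5, q6}.
Read 'a': q0→{q2, q4}, q1→{q5}, q2→{q0, q1, q2}, q3→{q3, q5}, q4→{q0}, q5→{q2, q3, q4}, q6→{q1, q3}; now {q0, q1, q2, q3, q4, q5}.
Read 'b': q0→{q5}, q1→{q2}, q2→∅, q3→{q0, q1, q3, q4}, q4→{q2, q3, q5, q6}, q5→{q1, q5}; now {q0, q1, q2, q3, q4, q5, q6}.
Read 'a': q0→{q2, q4}, q1→{q5}, q2→{q0, q1, q2}, q3→{q3, q5}, q4→{q0}, q5→{q2, q3, q4}, q6→{q1, q3}; now {q0, q1, q2, q3, q4, q5}.
Read 'b': q0→{q5}, q1→{q2}, q2→∅, q3→{q0, q1, q3, q4}, q4→{q2, q3, q5, q6}, q5→{q1, q5}; now {q0, q1, q2, q3, q4, q5, q6}.
Read 'b': q0→{q5}, q1→{q2}, q2→∅, q3→{q0, q1, q3, q4}, q4→{q2, q3, q5, q6}, q5→{q1, q5}, q6→{q5}; now {q0, q1, q2, q3, q4, q5, q6}.

{q0, q1, q2, q3, q4, q5, q6}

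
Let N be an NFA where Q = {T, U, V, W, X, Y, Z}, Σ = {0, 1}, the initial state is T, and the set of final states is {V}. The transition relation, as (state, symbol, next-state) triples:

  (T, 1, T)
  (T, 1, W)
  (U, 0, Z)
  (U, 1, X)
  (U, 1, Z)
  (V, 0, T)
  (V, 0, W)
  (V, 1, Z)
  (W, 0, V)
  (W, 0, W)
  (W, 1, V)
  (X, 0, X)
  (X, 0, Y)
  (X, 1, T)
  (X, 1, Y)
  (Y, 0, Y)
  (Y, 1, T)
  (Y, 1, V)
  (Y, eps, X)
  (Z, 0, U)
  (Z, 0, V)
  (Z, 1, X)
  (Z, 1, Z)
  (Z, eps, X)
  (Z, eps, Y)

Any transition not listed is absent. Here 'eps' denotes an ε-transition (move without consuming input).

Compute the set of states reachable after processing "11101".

Start in {T}.
Read '1': {T} → {T, W}.
Read '1': {T, W} → {T, V, W}.
Read '1': {T, V, W} → {T, V, W, X, Y, Z}.
Read '0': {T, V, W, X, Y, Z} → {T, U, V, W, X, Y}.
Read '1': {T, U, V, W, X, Y} → {T, V, W, X, Y, Z}.

{T, V, W, X, Y, Z}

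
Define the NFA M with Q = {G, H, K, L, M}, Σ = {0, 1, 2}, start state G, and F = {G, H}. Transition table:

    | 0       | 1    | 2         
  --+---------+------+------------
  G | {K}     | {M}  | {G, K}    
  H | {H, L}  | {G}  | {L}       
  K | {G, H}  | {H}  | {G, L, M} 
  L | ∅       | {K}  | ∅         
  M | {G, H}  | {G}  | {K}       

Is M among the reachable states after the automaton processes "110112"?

No

Start in {G}.
Read '1': G→{M}; now {M}.
Read '1': M→{G}; now {G}.
Read '0': G→{K}; now {K}.
Read '1': K→{H}; now {H}.
Read '1': H→{G}; now {G}.
Read '2': G→{G, K}; now {G, K}.
State M is not in {G, K}.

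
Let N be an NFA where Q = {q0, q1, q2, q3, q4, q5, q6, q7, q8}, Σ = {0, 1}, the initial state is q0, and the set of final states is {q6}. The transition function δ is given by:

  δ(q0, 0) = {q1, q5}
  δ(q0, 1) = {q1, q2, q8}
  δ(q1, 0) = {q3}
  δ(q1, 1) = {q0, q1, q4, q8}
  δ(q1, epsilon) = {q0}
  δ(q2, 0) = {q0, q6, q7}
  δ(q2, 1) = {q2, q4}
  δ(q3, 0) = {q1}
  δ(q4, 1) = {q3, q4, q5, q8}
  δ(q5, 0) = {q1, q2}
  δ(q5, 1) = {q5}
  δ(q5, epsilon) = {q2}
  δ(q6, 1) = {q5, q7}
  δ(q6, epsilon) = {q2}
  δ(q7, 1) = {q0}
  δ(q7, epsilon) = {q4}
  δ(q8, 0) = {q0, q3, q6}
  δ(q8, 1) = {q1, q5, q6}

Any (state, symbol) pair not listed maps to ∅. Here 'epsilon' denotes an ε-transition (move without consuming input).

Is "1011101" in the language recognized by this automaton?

No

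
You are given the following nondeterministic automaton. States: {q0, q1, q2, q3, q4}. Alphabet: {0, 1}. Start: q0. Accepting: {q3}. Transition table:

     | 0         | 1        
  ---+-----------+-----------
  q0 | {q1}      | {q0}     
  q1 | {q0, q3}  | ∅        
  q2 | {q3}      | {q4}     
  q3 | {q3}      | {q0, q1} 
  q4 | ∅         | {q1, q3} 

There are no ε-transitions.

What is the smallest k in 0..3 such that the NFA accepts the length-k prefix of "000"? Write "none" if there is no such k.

2

Start in {q0}.
Read '0': q0→{q1}; now {q1}.
Read '0': q1→{q0, q3}; now {q0, q3}.
None of the earlier sets intersect F, but {q0, q3} does.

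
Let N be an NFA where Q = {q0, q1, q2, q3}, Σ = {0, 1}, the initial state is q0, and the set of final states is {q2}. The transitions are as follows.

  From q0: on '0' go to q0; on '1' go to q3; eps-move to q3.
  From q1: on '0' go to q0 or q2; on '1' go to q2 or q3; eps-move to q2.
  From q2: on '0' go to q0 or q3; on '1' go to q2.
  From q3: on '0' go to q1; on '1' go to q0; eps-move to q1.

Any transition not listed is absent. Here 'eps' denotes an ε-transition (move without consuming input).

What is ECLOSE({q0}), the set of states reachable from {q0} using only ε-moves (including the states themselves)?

Begin with {q0}.
ε-move q0 → q3; add q3.
ε-move q3 → q1; add q1.
ε-move q1 → q2; add q2.

{q0, q1, q2, q3}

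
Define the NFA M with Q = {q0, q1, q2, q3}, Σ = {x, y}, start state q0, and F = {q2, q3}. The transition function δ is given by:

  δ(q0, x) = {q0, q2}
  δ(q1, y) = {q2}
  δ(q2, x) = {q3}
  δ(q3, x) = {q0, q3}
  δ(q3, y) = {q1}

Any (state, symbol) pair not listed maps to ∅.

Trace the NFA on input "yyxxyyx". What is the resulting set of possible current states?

∅

Start in {q0}.
Read 'y': q0→∅; now ∅.
The set is empty and remains empty for the remaining 6 symbols.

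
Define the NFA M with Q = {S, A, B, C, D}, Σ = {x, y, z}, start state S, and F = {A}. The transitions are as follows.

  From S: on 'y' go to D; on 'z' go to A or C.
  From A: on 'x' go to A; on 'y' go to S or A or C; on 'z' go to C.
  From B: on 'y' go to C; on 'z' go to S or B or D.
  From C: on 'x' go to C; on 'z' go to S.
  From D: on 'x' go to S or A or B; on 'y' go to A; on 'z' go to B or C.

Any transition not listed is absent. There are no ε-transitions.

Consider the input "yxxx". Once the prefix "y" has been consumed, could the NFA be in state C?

No

Start in {S}.
Read 'y': S→{D}; now {D}.
State C is not in {D}.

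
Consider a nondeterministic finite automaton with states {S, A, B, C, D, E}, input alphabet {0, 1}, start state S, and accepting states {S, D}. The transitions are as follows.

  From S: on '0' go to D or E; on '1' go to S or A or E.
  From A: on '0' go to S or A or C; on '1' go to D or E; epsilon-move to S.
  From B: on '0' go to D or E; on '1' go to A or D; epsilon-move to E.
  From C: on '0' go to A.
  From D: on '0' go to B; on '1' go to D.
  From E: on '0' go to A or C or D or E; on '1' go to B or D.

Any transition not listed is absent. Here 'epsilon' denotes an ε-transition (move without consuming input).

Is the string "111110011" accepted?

Start in {S}.
Read '1': S→{S, A, E}; now {S, A, E}.
Read '1': S→{S, A, E}, A→{D, E}, E→{B, D}; now {S, A, B, D, E}.
Read '1': S→{S, A, E}, A→{D, E}, B→{A, D}, D→{D}, E→{B, D}; now {S, A, B, D, E}.
Read '1': S→{S, A, E}, A→{D, E}, B→{A, D}, D→{D}, E→{B, D}; now {S, A, B, D, E}.
Read '1': S→{S, A, E}, A→{D, E}, B→{A, D}, D→{D}, E→{B, D}; now {S, A, B, D, E}.
Read '0': S→{D, E}, A→{S, A, C}, B→{D, E}, D→{B}, E→{A, C, D, E}; now {S, A, B, C, D, E}.
Read '0': S→{D, E}, A→{S, A, C}, B→{D, E}, C→{A}, D→{B}, E→{A, C, D, E}; now {S, A, B, C, D, E}.
Read '1': S→{S, A, E}, A→{D, E}, B→{A, D}, C→∅, D→{D}, E→{B, D}; now {S, A, B, D, E}.
Read '1': S→{S, A, E}, A→{D, E}, B→{A, D}, D→{D}, E→{B, D}; now {S, A, B, D, E}.
The final set {S, A, B, D, E} contains the accepting states S, D.

Yes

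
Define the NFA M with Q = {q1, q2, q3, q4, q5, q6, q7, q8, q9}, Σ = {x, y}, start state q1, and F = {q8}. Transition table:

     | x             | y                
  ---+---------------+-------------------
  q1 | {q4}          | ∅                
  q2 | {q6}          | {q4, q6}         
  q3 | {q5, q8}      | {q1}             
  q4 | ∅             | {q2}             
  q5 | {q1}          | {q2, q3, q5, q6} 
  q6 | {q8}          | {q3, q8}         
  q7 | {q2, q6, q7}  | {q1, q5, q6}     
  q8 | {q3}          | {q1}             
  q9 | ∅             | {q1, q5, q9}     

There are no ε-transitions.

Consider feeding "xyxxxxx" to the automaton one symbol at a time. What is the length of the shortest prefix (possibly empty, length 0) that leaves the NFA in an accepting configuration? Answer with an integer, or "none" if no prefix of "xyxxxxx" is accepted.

Start in {q1}.
Read 'x': {q1} → {q4}.
Read 'y': {q4} → {q2}.
Read 'x': {q2} → {q6}.
Read 'x': {q6} → {q8}.
None of the earlier sets intersect F, but {q8} does.

4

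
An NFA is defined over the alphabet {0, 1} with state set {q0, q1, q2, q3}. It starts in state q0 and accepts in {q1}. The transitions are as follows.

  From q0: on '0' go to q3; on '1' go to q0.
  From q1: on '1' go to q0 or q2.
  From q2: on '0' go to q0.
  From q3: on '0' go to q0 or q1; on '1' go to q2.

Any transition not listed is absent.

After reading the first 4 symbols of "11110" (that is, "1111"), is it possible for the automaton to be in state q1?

Start in {q0}.
Read '1': q0→{q0}; now {q0}.
Read '1': q0→{q0}; now {q0}.
Read '1': q0→{q0}; now {q0}.
Read '1': q0→{q0}; now {q0}.
State q1 is not in {q0}.

No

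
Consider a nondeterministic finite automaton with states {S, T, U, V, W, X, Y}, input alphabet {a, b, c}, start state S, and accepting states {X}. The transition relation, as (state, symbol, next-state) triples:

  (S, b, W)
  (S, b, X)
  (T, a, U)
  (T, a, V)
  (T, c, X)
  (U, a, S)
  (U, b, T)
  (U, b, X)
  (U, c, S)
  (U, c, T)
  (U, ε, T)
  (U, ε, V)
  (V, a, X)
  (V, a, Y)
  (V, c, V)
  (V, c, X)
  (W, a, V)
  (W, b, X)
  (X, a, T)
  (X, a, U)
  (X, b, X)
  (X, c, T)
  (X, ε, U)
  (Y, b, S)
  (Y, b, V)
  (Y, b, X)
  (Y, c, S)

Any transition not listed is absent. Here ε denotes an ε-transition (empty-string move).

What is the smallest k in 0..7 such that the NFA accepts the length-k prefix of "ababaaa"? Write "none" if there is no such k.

Start in {S}.
Read 'a': S→∅; now ∅.
The set is empty and remains empty for the remaining 6 symbols.
No reachable set along the way intersects F.

none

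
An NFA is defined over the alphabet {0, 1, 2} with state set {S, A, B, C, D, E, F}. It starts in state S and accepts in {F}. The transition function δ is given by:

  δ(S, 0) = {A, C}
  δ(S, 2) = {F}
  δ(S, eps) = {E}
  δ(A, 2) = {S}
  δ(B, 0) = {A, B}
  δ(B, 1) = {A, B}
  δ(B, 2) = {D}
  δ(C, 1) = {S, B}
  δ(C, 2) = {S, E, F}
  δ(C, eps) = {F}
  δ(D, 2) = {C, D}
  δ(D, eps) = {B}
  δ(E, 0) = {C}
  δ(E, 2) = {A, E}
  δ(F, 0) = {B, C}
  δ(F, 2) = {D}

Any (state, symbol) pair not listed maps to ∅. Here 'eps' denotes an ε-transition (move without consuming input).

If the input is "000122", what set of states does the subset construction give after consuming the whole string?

{S, A, B, C, D, E, F}

Start: ε-closure({S}) = {S, E}.
Read '0': S→{A, C}, E→{C}; union {A, C}; ε-closure = {A, C, F}.
Read '0': A→∅, C→∅, F→{B, C}; union {B, C}; ε-closure = {B, C, F}.
Read '0': B→{A, B}, C→∅, F→{B, C}; union {A, B, C}; ε-closure = {A, B, C, F}.
Read '1': A→∅, B→{A, B}, C→{S, B}, F→∅; union {S, A, B}; ε-closure = {S, A, B, E}.
Read '2': S→{F}, A→{S}, B→{D}, E→{A, E}; union {S, A, D, E, F}; ε-closure = {S, A, B, D, E, F}.
Read '2': S→{F}, A→{S}, B→{D}, D→{C, D}, E→{A, E}, F→{D}; union {S, A, C, D, E, F}; ε-closure = {S, A, B, C, D, E, F}.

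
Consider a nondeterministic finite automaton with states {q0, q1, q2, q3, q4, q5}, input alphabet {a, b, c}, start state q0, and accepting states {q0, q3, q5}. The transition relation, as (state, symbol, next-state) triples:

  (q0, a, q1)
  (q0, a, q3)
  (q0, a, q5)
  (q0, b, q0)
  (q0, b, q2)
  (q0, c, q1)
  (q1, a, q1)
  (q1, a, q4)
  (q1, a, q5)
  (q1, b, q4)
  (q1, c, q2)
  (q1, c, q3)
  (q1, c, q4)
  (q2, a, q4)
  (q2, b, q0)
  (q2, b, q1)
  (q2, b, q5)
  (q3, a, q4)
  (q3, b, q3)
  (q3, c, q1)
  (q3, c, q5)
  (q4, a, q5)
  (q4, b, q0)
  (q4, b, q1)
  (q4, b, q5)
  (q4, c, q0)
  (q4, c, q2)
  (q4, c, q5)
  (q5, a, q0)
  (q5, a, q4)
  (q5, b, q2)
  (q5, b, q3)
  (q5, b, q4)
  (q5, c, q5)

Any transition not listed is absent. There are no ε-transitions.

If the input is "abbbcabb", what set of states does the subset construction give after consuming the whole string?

{q0, q1, q2, q3, q4, q5}

Start in {q0}.
Read 'a': {q0} → {q1, q3, q5}.
Read 'b': {q1, q3, q5} → {q2, q3, q4}.
Read 'b': {q2, q3, q4} → {q0, q1, q3, q5}.
Read 'b': {q0, q1, q3, q5} → {q0, q2, q3, q4}.
Read 'c': {q0, q2, q3, q4} → {q0, q1, q2, q5}.
Read 'a': {q0, q1, q2, q5} → {q0, q1, q3, q4, q5}.
Read 'b': {q0, q1, q3, q4, q5} → {q0, q1, q2, q3, q4, q5}.
Read 'b': {q0, q1, q2, q3, q4, q5} → {q0, q1, q2, q3, q4, q5}.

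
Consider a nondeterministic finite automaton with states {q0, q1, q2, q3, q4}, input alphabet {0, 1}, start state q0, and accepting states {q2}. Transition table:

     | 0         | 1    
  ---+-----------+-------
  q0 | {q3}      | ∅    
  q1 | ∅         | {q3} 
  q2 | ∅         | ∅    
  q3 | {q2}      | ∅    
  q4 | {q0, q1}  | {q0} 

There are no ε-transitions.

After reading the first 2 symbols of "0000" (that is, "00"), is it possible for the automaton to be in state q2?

Start in {q0}.
Read '0': q0→{q3}; now {q3}.
Read '0': q3→{q2}; now {q2}.
State q2 is in {q2}.

Yes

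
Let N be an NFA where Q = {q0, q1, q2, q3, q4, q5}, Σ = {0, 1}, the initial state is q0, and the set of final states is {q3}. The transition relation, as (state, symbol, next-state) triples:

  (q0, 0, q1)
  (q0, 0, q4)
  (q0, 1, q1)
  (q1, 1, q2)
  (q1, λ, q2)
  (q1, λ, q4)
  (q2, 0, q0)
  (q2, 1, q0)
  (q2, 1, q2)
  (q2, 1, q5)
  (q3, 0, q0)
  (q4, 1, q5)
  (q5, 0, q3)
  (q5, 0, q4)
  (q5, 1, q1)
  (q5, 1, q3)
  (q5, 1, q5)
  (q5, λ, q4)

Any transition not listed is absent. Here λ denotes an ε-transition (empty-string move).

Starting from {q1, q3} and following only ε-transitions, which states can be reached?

{q1, q2, q3, q4}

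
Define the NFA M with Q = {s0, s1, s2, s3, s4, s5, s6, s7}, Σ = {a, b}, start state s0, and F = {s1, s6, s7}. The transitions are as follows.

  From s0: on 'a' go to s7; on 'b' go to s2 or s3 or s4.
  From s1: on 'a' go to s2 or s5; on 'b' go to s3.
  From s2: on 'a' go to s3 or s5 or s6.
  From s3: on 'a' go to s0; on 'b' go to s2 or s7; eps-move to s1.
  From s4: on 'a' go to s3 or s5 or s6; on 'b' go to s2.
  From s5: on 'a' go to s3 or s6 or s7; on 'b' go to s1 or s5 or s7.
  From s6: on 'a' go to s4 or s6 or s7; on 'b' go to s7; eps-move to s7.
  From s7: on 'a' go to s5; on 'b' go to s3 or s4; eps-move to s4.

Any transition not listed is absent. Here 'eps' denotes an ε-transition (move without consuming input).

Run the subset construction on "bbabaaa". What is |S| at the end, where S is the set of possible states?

8

Start in {s0}.
Read 'b': {s0} → {s1, s2, s3, s4}.
Read 'b': {s1, s2, s3, s4} → {s1, s2, s3, s4, s7}.
Read 'a': {s1, s2, s3, s4, s7} → {s0, s1, s2, s3, s4, s5, s6, s7}.
Read 'b': {s0, s1, s2, s3, s4, s5, s6, s7} → {s1, s2, s3, s4, s5, s7}.
Read 'a': {s1, s2, s3, s4, s5, s7} → {s0, s1, s2, s3, s4, s5, s6, s7}.
Read 'a': {s0, s1, s2, s3, s4, s5, s6, s7} → {s0, s1, s2, s3, s4, s5, s6, s7}.
Read 'a': {s0, s1, s2, s3, s4, s5, s6, s7} → {s0, s1, s2, s3, s4, s5, s6, s7}.
That set has 8 states.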